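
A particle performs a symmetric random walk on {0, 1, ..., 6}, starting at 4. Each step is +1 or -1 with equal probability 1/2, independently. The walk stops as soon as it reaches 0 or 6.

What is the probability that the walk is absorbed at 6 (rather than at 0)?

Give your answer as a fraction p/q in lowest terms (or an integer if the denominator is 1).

Symmetric walk (p = 1/2): the harmonic-function argument gives P(hit 6 before 0 | start at 4) = a/N.
P = 4/6 = 2/3

Answer: 2/3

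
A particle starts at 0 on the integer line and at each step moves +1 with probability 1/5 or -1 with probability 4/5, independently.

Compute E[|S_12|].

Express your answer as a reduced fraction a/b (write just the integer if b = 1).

S_12 takes values m ≡ 0 (mod 2) with |m| ≤ 12; P(S_12=m) = C(12,(12+m)/2) · (1/5)^((12+m)/2) · (4/5)^((12-m)/2).
Distribution: P(S=-12)=16777216/244140625, P(S=-10)=50331648/244140625, P(S=-8)=69206016/244140625, P(S=-6)=11534336/48828125, P(S=-4)=6488064/48828125, P(S=-2)=12976128/244140625, P(S=0)=3784704/244140625, P(S=2)=811008/244140625, P(S=4)=25344/48828125, P(S=6)=2816/48828125, P(S=8)=1056/244140625, P(S=10)=48/244140625, P(S=12)=1/244140625
E[|S_12|] = Σ_m |m|·P(S_12=m) = 1762257132/244140625

Answer: 1762257132/244140625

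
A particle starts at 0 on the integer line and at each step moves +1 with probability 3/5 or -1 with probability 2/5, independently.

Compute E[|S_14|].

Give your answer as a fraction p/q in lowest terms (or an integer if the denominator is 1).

S_14 takes values m ≡ 0 (mod 2) with |m| ≤ 14; P(S_14=m) = C(14,(14+m)/2) · (3/5)^((14+m)/2) · (2/5)^((14-m)/2).
Distribution: P(S=-14)=16384/6103515625, P(S=-12)=344064/6103515625, P(S=-10)=3354624/6103515625, P(S=-8)=20127744/6103515625, P(S=-6)=83026944/6103515625, P(S=-4)=249080832/6103515625, P(S=-2)=560431872/6103515625, P(S=0)=960740352/6103515625, P(S=2)=1260971712/6103515625, P(S=4)=1260971712/6103515625, P(S=6)=945728784/6103515625, P(S=8)=515852064/6103515625, P(S=10)=193444524/6103515625, P(S=12)=44641044/6103515625, P(S=14)=4782969/6103515625
E[|S_14|] = Σ_m |m|·P(S_14=m) = 22718393894/6103515625

Answer: 22718393894/6103515625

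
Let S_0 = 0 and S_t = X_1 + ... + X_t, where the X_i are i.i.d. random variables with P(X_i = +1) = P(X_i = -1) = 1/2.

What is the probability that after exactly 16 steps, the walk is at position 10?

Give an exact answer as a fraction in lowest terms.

To reach position 10 after 16 steps: need 13 steps of +1 and 3 of -1.
Favorable paths: C(16,13) = 560
Total paths: 2^16 = 65536
P = 560/65536 = 35/4096

Answer: 35/4096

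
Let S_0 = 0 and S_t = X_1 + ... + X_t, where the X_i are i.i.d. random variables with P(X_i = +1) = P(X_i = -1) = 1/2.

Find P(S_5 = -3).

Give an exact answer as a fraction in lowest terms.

Answer: 5/32

Derivation:
To reach position -3 after 5 steps: need 1 step of +1 and 4 of -1.
Favorable paths: C(5,1) = 5
Total paths: 2^5 = 32
P = 5/32 = 5/32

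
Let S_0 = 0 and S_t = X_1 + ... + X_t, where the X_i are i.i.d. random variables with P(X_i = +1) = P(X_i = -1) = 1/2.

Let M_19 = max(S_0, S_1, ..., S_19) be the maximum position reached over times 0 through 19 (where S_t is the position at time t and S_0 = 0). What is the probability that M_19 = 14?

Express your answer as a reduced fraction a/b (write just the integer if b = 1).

Answer: 171/524288

Derivation:
Let M_19 = max(S_0,...,S_19). Use the reflection principle: for j ≥ 1, #{paths with M_19 ≥ j} = #{S_19 ≥ j} + #{S_19 ≥ j+1}.
By reflection, #{M_19 ≥ 14} = #{S_19 ≥ 14} + #{S_19 ≥ 15} = 191 + 191 = 382.
#{M_19 ≥ 15} = #{S_19 ≥ 15} + #{S_19 ≥ 16} = 191 + 20 = 211.
#{M_19 = 14} = 382 - 211 = 171.
P(M_19 = 14) = 171/524288 = 171/524288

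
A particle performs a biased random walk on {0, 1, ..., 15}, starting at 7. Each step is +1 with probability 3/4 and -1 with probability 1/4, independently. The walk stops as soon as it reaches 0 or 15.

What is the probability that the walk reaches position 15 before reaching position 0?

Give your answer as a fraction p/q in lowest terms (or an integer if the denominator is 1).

Biased walk: p = 3/4, q = 1/4, r = q/p = 1/3
Gambler's ruin: P(hit 15 before 0 | start at 7) = (1 - r^a)/(1 - r^N)
r^7 = 1/2187; r^15 = 1/14348907
P = (1 - 1/2187) / (1 - 1/14348907) = 2186/2187 / 14348906/14348907 = 7171173/7174453

Answer: 7171173/7174453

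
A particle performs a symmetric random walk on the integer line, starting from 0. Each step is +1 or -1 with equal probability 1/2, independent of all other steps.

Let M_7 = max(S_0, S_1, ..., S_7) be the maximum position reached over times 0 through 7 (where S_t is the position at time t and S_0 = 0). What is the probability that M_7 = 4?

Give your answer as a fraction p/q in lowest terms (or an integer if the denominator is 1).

Let M_7 = max(S_0,...,S_7). Use the reflection principle: for j ≥ 1, #{paths with M_7 ≥ j} = #{S_7 ≥ j} + #{S_7 ≥ j+1}.
By reflection, #{M_7 ≥ 4} = #{S_7 ≥ 4} + #{S_7 ≥ 5} = 8 + 8 = 16.
#{M_7 ≥ 5} = #{S_7 ≥ 5} + #{S_7 ≥ 6} = 8 + 1 = 9.
#{M_7 = 4} = 16 - 9 = 7.
P(M_7 = 4) = 7/128 = 7/128

Answer: 7/128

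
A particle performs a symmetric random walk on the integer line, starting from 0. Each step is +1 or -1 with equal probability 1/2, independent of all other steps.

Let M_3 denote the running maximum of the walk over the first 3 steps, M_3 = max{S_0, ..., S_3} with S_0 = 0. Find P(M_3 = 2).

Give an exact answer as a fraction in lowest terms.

Answer: 1/8

Derivation:
Let M_3 = max(S_0,...,S_3). Use the reflection principle: for j ≥ 1, #{paths with M_3 ≥ j} = #{S_3 ≥ j} + #{S_3 ≥ j+1}.
By reflection, #{M_3 ≥ 2} = #{S_3 ≥ 2} + #{S_3 ≥ 3} = 1 + 1 = 2.
#{M_3 ≥ 3} = #{S_3 ≥ 3} + #{S_3 ≥ 4} = 1 + 0 = 1.
#{M_3 = 2} = 2 - 1 = 1.
P(M_3 = 2) = 1/8 = 1/8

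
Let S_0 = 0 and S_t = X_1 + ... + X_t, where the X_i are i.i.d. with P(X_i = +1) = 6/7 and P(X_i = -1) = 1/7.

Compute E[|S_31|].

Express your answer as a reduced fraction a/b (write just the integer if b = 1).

S_31 takes values m ≡ 1 (mod 2) with |m| ≤ 31; P(S_31=m) = C(31,(31+m)/2) · (6/7)^((31+m)/2) · (1/7)^((31-m)/2).
Distribution: P(S=-31)=1/157775382034845806615042743, P(S=-29)=186/157775382034845806615042743, P(S=-27)=16740/157775382034845806615042743, P(S=-25)=970920/157775382034845806615042743, P(S=-23)=5825520/22539340290692258087863249, P(S=-21)=188746848/22539340290692258087863249, P(S=-19)=4907418048/22539340290692258087863249, P(S=-17)=736112707200/157775382034845806615042743, P(S=-15)=13250028729600/157775382034845806615042743, P(S=-13)=203167107187200/157775382034845806615042743, P(S=-11)=2681805814871040/157775382034845806615042743, P(S=-9)=4388409515243520/22539340290692258087863249, P(S=-7)=43884095152435200/22539340290692258087863249, P(S=-5)=384829757490585600/22539340290692258087863249, P(S=-3)=20780806904491622400/157775382034845806615042743, P(S=-1)=141309486950543032320/157775382034845806615042743, P(S=1)=847856921703258193920/157775382034845806615042743, P(S=3)=4488654291370190438400/157775382034845806615042743, P(S=5)=2992436194246793625600/22539340290692258087863249, P(S=7)=12284738060592100147200/22539340290692258087863249, P(S=9)=44225057018131560529920/22539340290692258087863249, P(S=11)=972951254398894331658240/157775382034845806615042743, P(S=13)=2653503421087893631795200/157775382034845806615042743, P(S=15)=6229964553858532874649600/157775382034845806615042743, P(S=17)=12459929107717065749299200/157775382034845806615042743, P(S=19)=2990382985852095779831808/22539340290692258087863249, P(S=21)=4140530288102901848997888/22539340290692258087863249, P(S=23)=4600589209003224276664320/22539340290692258087863249, P(S=25)=27603535254019345659985920/157775382034845806615042743, P(S=27)=17133228778356835237232640/157775382034845806615042743, P(S=29)=6853291511342734094893056/157775382034845806615042743, P(S=31)=1326443518324400147398656/157775382034845806615042743
E[|S_31|] = Σ_m |m|·P(S_31=m) = 499085454888212177721848995/22539340290692258087863249

Answer: 499085454888212177721848995/22539340290692258087863249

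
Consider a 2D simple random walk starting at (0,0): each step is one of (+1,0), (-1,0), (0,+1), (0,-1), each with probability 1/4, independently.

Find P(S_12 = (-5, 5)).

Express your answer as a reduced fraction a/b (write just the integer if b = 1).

Answer: 693/1048576

Derivation:
Let h be the number of horizontal steps (so 12-h are vertical). To end at (-5,5) need (h-5)/2 right-steps and ((12-h)+5)/2 up-steps.
Sum over h with 5 ≤ h ≤ 7, h ≡ 1 (mod 2), 12-h ≡ 1 (mod 2):
h=5: C(12,5)·C(5,0)·C(7,6) = 792·1·7 = 5544
h=7: C(12,7)·C(7,1)·C(5,5) = 792·7·1 = 5544
Total favorable: 11088
Total paths: 4^12 = 16777216
P = 11088/16777216 = 693/1048576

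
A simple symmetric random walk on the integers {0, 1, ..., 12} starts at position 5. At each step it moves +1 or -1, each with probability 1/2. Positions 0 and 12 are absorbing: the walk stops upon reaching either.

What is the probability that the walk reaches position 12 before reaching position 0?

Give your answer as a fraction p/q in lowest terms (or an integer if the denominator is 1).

Answer: 5/12

Derivation:
Symmetric walk (p = 1/2): the harmonic-function argument gives P(hit 12 before 0 | start at 5) = a/N.
P = 5/12 = 5/12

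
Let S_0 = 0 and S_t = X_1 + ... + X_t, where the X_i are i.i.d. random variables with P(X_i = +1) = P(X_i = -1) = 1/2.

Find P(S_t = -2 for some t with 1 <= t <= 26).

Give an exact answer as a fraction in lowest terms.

Count via complement. Let g(t,s) = #length-t paths at position s with S_1..S_t all ≠ -2.
g(t,s) = g(t-1,s-1) + g(t-1,s+1) for s ≠ -2; g(t,-2) = 0.
t=0: g(0,0)=1
t=1: g(1,-1)=1 g(1,1)=1
t=2: g(2,0)=2 g(2,2)=1
t=3: g(3,-1)=2 g(3,1)=3 g(3,3)=1
t=4: g(4,0)=5 g(4,2)=4 g(4,4)=1
t=5: g(5,-1)=5 g(5,1)=9 g(5,3)=5 g(5,5)=1
t=6: g(6,0)=14 g(6,2)=14 g(6,4)=6 g(6,6)=1
t=7: g(7,-1)=14 g(7,1)=28 g(7,3)=20 g(7,5)=7 g(7,7)=1
t=8: g(8,0)=42 g(8,2)=48 g(8,4)=27 g(8,6)=8 g(8,8)=1
t=9: g(9,-1)=42 g(9,1)=90 g(9,3)=75 g(9,5)=35 g(9,7)=9 g(9,9)=1
t=10: g(10,0)=132 g(10,2)=165 g(10,4)=110 g(10,6)=44 g(10,8)=10 g(10,10)=1
t=11: g(11,-1)=132 g(11,1)=297 g(11,3)=275 g(11,5)=154 g(11,7)=54 g(11,9)=11 g(11,11)=1
t=12: g(12,0)=429 g(12,2)=572 g(12,4)=429 g(12,6)=208 g(12,8)=65 g(12,10)=12 g(12,12)=1
t=13: g(13,-1)=429 g(13,1)=1001 g(13,3)=1001 g(13,5)=637 g(13,7)=273 g(13,9)=77 g(13,11)=13 g(13,13)=1
t=14: g(14,0)=1430 g(14,2)=2002 g(14,4)=1638 g(14,6)=910 g(14,8)=350 g(14,10)=90 g(14,12)=14 g(14,14)=1
t=15: g(15,-1)=1430 g(15,1)=3432 g(15,3)=3640 g(15,5)=2548 g(15,7)=1260 g(15,9)=440 g(15,11)=104 g(15,13)=15 g(15,15)=1
t=16: g(16,0)=4862 g(16,2)=7072 g(16,4)=6188 g(16,6)=3808 g(16,8)=1700 g(16,10)=544 g(16,12)=119 g(16,14)=16 g(16,16)=1
t=17: g(17,-1)=4862 g(17,1)=11934 g(17,3)=13260 g(17,5)=9996 g(17,7)=5508 g(17,9)=2244 g(17,11)=663 g(17,13)=135 g(17,15)=17 g(17,17)=1
t=18: g(18,0)=16796 g(18,2)=25194 g(18,4)=23256 g(18,6)=15504 g(18,8)=7752 g(18,10)=2907 g(18,12)=798 g(18,14)=152 g(18,16)=18 g(18,18)=1
t=19: g(19,-1)=16796 g(19,1)=41990 g(19,3)=48450 g(19,5)=38760 g(19,7)=23256 g(19,9)=10659 g(19,11)=3705 g(19,13)=950 g(19,15)=170 g(19,17)=19 g(19,19)=1
t=20: g(20,0)=58786 g(20,2)=90440 g(20,4)=87210 g(20,6)=62016 g(20,8)=33915 g(20,10)=14364 g(20,12)=4655 g(20,14)=1120 g(20,16)=189 g(20,18)=20 g(20,20)=1
t=21: g(21,-1)=58786 g(21,1)=149226 g(21,3)=177650 g(21,5)=149226 g(21,7)=95931 g(21,9)=48279 g(21,11)=19019 g(21,13)=5775 g(21,15)=1309 g(21,17)=209 g(21,19)=21 g(21,21)=1
t=22: g(22,0)=208012 g(22,2)=326876 g(22,4)=326876 g(22,6)=245157 g(22,8)=144210 g(22,10)=67298 g(22,12)=24794 g(22,14)=7084 g(22,16)=1518 g(22,18)=230 g(22,20)=22 g(22,22)=1
t=23: g(23,-1)=208012 g(23,1)=534888 g(23,3)=653752 g(23,5)=572033 g(23,7)=389367 g(23,9)=211508 g(23,11)=92092 g(23,13)=31878 g(23,15)=8602 g(23,17)=1748 g(23,19)=252 g(23,21)=23 g(23,23)=1
t=24: g(24,0)=742900 g(24,2)=1188640 g(24,4)=1225785 g(24,6)=961400 g(24,8)=600875 g(24,10)=303600 g(24,12)=123970 g(24,14)=40480 g(24,16)=10350 g(24,18)=2000 g(24,20)=275 g(24,22)=24 g(24,24)=1
t=25: g(25,-1)=742900 g(25,1)=1931540 g(25,3)=2414425 g(25,5)=2187185 g(25,7)=1562275 g(25,9)=904475 g(25,11)=427570 g(25,13)=164450 g(25,15)=50830 g(25,17)=12350 g(25,19)=2275 g(25,21)=299 g(25,23)=25 g(25,25)=1
t=26: g(26,0)=2674440 g(26,2)=4345965 g(26,4)=4601610 g(26,6)=3749460 g(26,8)=2466750 g(26,10)=1332045 g(26,12)=592020 g(26,14)=215280 g(26,16)=63180 g(26,18)=14625 g(26,20)=2574 g(26,22)=324 g(26,24)=26 g(26,26)=1
Paths never hitting -2: Σ_s g(26,s) = 20058300
Paths hitting -2: 2^26 - 20058300 = 47050564
P = 47050564/67108864 = 11762641/16777216

Answer: 11762641/16777216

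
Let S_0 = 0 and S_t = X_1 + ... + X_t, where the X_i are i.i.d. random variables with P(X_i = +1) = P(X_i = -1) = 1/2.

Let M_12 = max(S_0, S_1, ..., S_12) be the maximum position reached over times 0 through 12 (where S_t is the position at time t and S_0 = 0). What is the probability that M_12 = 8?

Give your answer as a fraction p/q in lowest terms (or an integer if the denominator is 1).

Let M_12 = max(S_0,...,S_12). Use the reflection principle: for j ≥ 1, #{paths with M_12 ≥ j} = #{S_12 ≥ j} + #{S_12 ≥ j+1}.
By reflection, #{M_12 ≥ 8} = #{S_12 ≥ 8} + #{S_12 ≥ 9} = 79 + 13 = 92.
#{M_12 ≥ 9} = #{S_12 ≥ 9} + #{S_12 ≥ 10} = 13 + 13 = 26.
#{M_12 = 8} = 92 - 26 = 66.
P(M_12 = 8) = 66/4096 = 33/2048

Answer: 33/2048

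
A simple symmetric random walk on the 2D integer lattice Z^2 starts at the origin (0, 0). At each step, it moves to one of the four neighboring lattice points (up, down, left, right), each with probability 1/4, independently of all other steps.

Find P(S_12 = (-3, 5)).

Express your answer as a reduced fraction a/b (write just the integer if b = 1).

Let h be the number of horizontal steps (so 12-h are vertical). To end at (-3,5) need (h-3)/2 right-steps and ((12-h)+5)/2 up-steps.
Sum over h with 3 ≤ h ≤ 7, h ≡ 1 (mod 2), 12-h ≡ 1 (mod 2):
h=3: C(12,3)·C(3,0)·C(9,7) = 220·1·36 = 7920
h=5: C(12,5)·C(5,1)·C(7,6) = 792·5·7 = 27720
h=7: C(12,7)·C(7,2)·C(5,5) = 792·21·1 = 16632
Total favorable: 52272
Total paths: 4^12 = 16777216
P = 52272/16777216 = 3267/1048576

Answer: 3267/1048576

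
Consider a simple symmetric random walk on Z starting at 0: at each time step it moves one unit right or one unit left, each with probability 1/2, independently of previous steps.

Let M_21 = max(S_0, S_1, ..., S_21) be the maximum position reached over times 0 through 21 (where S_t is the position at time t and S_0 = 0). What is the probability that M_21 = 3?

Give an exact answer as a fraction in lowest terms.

Answer: 146965/1048576

Derivation:
Let M_21 = max(S_0,...,S_21). Use the reflection principle: for j ≥ 1, #{paths with M_21 ≥ j} = #{S_21 ≥ j} + #{S_21 ≥ j+1}.
By reflection, #{M_21 ≥ 3} = #{S_21 ≥ 3} + #{S_21 ≥ 4} = 695860 + 401930 = 1097790.
#{M_21 ≥ 4} = #{S_21 ≥ 4} + #{S_21 ≥ 5} = 401930 + 401930 = 803860.
#{M_21 = 3} = 1097790 - 803860 = 293930.
P(M_21 = 3) = 293930/2097152 = 146965/1048576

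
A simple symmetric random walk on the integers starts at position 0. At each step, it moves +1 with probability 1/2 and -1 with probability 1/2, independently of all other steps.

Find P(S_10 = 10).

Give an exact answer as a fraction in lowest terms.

Answer: 1/1024

Derivation:
To reach position 10 after 10 steps: need 10 steps of +1 and 0 of -1.
Favorable paths: C(10,10) = 1
Total paths: 2^10 = 1024
P = 1/1024 = 1/1024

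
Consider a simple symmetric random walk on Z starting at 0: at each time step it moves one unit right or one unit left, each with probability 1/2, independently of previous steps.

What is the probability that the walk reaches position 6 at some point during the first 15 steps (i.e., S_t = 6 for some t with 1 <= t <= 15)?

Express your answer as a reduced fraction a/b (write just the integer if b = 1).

Answer: 1941/16384

Derivation:
Count via complement. Let g(t,s) = #length-t paths at position s with S_1..S_t all ≠ 6.
g(t,s) = g(t-1,s-1) + g(t-1,s+1) for s ≠ 6; g(t,6) = 0.
t=0: g(0,0)=1
t=1: g(1,-1)=1 g(1,1)=1
t=2: g(2,-2)=1 g(2,0)=2 g(2,2)=1
t=3: g(3,-3)=1 g(3,-1)=3 g(3,1)=3 g(3,3)=1
t=4: g(4,-4)=1 g(4,-2)=4 g(4,0)=6 g(4,2)=4 g(4,4)=1
t=5: g(5,-5)=1 g(5,-3)=5 g(5,-1)=10 g(5,1)=10 g(5,3)=5 g(5,5)=1
t=6: g(6,-6)=1 g(6,-4)=6 g(6,-2)=15 g(6,0)=20 g(6,2)=15 g(6,4)=6
t=7: g(7,-7)=1 g(7,-5)=7 g(7,-3)=21 g(7,-1)=35 g(7,1)=35 g(7,3)=21 g(7,5)=6
t=8: g(8,-8)=1 g(8,-6)=8 g(8,-4)=28 g(8,-2)=56 g(8,0)=70 g(8,2)=56 g(8,4)=27
t=9: g(9,-9)=1 g(9,-7)=9 g(9,-5)=36 g(9,-3)=84 g(9,-1)=126 g(9,1)=126 g(9,3)=83 g(9,5)=27
t=10: g(10,-10)=1 g(10,-8)=10 g(10,-6)=45 g(10,-4)=120 g(10,-2)=210 g(10,0)=252 g(10,2)=209 g(10,4)=110
t=11: g(11,-11)=1 g(11,-9)=11 g(11,-7)=55 g(11,-5)=165 g(11,-3)=330 g(11,-1)=462 g(11,1)=461 g(11,3)=319 g(11,5)=110
t=12: g(12,-12)=1 g(12,-10)=12 g(12,-8)=66 g(12,-6)=220 g(12,-4)=495 g(12,-2)=792 g(12,0)=923 g(12,2)=780 g(12,4)=429
t=13: g(13,-13)=1 g(13,-11)=13 g(13,-9)=78 g(13,-7)=286 g(13,-5)=715 g(13,-3)=1287 g(13,-1)=1715 g(13,1)=1703 g(13,3)=1209 g(13,5)=429
t=14: g(14,-14)=1 g(14,-12)=14 g(14,-10)=91 g(14,-8)=364 g(14,-6)=1001 g(14,-4)=2002 g(14,-2)=3002 g(14,0)=3418 g(14,2)=2912 g(14,4)=1638
t=15: g(15,-15)=1 g(15,-13)=15 g(15,-11)=105 g(15,-9)=455 g(15,-7)=1365 g(15,-5)=3003 g(15,-3)=5004 g(15,-1)=6420 g(15,1)=6330 g(15,3)=4550 g(15,5)=1638
Paths never hitting 6: Σ_s g(15,s) = 28886
Paths hitting 6: 2^15 - 28886 = 3882
P = 3882/32768 = 1941/16384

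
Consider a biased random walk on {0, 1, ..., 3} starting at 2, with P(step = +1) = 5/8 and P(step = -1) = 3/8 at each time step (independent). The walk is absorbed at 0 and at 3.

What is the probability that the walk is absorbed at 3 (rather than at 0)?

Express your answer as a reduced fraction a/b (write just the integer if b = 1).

Answer: 40/49

Derivation:
Biased walk: p = 5/8, q = 3/8, r = q/p = 3/5
Gambler's ruin: P(hit 3 before 0 | start at 2) = (1 - r^a)/(1 - r^N)
r^2 = 9/25; r^3 = 27/125
P = (1 - 9/25) / (1 - 27/125) = 16/25 / 98/125 = 40/49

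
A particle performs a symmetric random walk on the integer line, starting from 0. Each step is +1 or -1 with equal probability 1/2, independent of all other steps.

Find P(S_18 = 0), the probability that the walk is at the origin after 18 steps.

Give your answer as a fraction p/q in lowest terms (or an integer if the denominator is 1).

To return to 0 after 18 steps: need exactly 9 steps of +1 and 9 of -1.
Favorable paths: C(18,9) = 48620
Total paths: 2^18 = 262144
P = 48620/262144 = 12155/65536

Answer: 12155/65536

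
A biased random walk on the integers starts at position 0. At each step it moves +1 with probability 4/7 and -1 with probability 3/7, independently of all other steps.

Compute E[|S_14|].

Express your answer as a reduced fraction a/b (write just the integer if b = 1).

Answer: 323917844018/96889010407

Derivation:
S_14 takes values m ≡ 0 (mod 2) with |m| ≤ 14; P(S_14=m) = C(14,(14+m)/2) · (4/7)^((14+m)/2) · (3/7)^((14-m)/2).
Distribution: P(S=-14)=4782969/678223072849, P(S=-12)=12754584/96889010407, P(S=-10)=110539728/96889010407, P(S=-8)=589545216/96889010407, P(S=-6)=2161665792/96889010407, P(S=-4)=5764442112/96889010407, P(S=-2)=11528884224/96889010407, P(S=0)=122974765056/678223072849, P(S=2)=20495794176/96889010407, P(S=4)=18218483712/96889010407, P(S=6)=12145655808/96889010407, P(S=8)=5888802816/96889010407, P(S=10)=1962934272/96889010407, P(S=12)=402653184/96889010407, P(S=14)=268435456/678223072849
E[|S_14|] = Σ_m |m|·P(S_14=m) = 323917844018/96889010407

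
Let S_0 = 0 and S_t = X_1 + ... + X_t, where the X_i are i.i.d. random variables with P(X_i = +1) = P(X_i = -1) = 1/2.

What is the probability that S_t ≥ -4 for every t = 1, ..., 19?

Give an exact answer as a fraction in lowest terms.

Let f(t,s) = #length-t paths at position s with S_1..S_t all ≥ -4.
f(t,s) = f(t-1,s-1) + f(t-1,s+1) for s ≥ -4; f(t,s) = 0 for s < -4.
t=0: f(0,0)=1
t=1: f(1,-1)=1 f(1,1)=1
t=2: f(2,-2)=1 f(2,0)=2 f(2,2)=1
t=3: f(3,-3)=1 f(3,-1)=3 f(3,1)=3 f(3,3)=1
t=4: f(4,-4)=1 f(4,-2)=4 f(4,0)=6 f(4,2)=4 f(4,4)=1
t=5: f(5,-3)=5 f(5,-1)=10 f(5,1)=10 f(5,3)=5 f(5,5)=1
t=6: f(6,-4)=5 f(6,-2)=15 f(6,0)=20 f(6,2)=15 f(6,4)=6 f(6,6)=1
t=7: f(7,-3)=20 f(7,-1)=35 f(7,1)=35 f(7,3)=21 f(7,5)=7 f(7,7)=1
t=8: f(8,-4)=20 f(8,-2)=55 f(8,0)=70 f(8,2)=56 f(8,4)=28 f(8,6)=8 f(8,8)=1
t=9: f(9,-3)=75 f(9,-1)=125 f(9,1)=126 f(9,3)=84 f(9,5)=36 f(9,7)=9 f(9,9)=1
t=10: f(10,-4)=75 f(10,-2)=200 f(10,0)=251 f(10,2)=210 f(10,4)=120 f(10,6)=45 f(10,8)=10 f(10,10)=1
t=11: f(11,-3)=275 f(11,-1)=451 f(11,1)=461 f(11,3)=330 f(11,5)=165 f(11,7)=55 f(11,9)=11 f(11,11)=1
t=12: f(12,-4)=275 f(12,-2)=726 f(12,0)=912 f(12,2)=791 f(12,4)=495 f(12,6)=220 f(12,8)=66 f(12,10)=12 f(12,12)=1
t=13: f(13,-3)=1001 f(13,-1)=1638 f(13,1)=1703 f(13,3)=1286 f(13,5)=715 f(13,7)=286 f(13,9)=78 f(13,11)=13 f(13,13)=1
t=14: f(14,-4)=1001 f(14,-2)=2639 f(14,0)=3341 f(14,2)=2989 f(14,4)=2001 f(14,6)=1001 f(14,8)=364 f(14,10)=91 f(14,12)=14 f(14,14)=1
t=15: f(15,-3)=3640 f(15,-1)=5980 f(15,1)=6330 f(15,3)=4990 f(15,5)=3002 f(15,7)=1365 f(15,9)=455 f(15,11)=105 f(15,13)=15 f(15,15)=1
t=16: f(16,-4)=3640 f(16,-2)=9620 f(16,0)=12310 f(16,2)=11320 f(16,4)=7992 f(16,6)=4367 f(16,8)=1820 f(16,10)=560 f(16,12)=120 f(16,14)=16 f(16,16)=1
t=17: f(17,-3)=13260 f(17,-1)=21930 f(17,1)=23630 f(17,3)=19312 f(17,5)=12359 f(17,7)=6187 f(17,9)=2380 f(17,11)=680 f(17,13)=136 f(17,15)=17 f(17,17)=1
t=18: f(18,-4)=13260 f(18,-2)=35190 f(18,0)=45560 f(18,2)=42942 f(18,4)=31671 f(18,6)=18546 f(18,8)=8567 f(18,10)=3060 f(18,12)=816 f(18,14)=153 f(18,16)=18 f(18,18)=1
t=19: f(19,-3)=48450 f(19,-1)=80750 f(19,1)=88502 f(19,3)=74613 f(19,5)=50217 f(19,7)=27113 f(19,9)=11627 f(19,11)=3876 f(19,13)=969 f(19,15)=171 f(19,17)=19 f(19,19)=1
Σ_s f(19,s) = 386308
P = 386308/524288 = 96577/131072

Answer: 96577/131072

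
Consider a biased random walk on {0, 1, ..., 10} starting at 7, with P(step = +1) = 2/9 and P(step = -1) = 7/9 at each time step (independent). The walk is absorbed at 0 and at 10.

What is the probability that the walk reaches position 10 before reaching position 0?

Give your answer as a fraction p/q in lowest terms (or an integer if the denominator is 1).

Biased walk: p = 2/9, q = 7/9, r = q/p = 7/2
Gambler's ruin: P(hit 10 before 0 | start at 7) = (1 - r^a)/(1 - r^N)
r^7 = 823543/128; r^10 = 282475249/1024
P = (1 - 823543/128) / (1 - 282475249/1024) = -823415/128 / -282474225/1024 = 1317464/56494845

Answer: 1317464/56494845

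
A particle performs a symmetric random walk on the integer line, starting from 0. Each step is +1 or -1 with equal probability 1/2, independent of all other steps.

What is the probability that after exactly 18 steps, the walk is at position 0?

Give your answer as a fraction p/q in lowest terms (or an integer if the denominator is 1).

To return to 0 after 18 steps: need exactly 9 steps of +1 and 9 of -1.
Favorable paths: C(18,9) = 48620
Total paths: 2^18 = 262144
P = 48620/262144 = 12155/65536

Answer: 12155/65536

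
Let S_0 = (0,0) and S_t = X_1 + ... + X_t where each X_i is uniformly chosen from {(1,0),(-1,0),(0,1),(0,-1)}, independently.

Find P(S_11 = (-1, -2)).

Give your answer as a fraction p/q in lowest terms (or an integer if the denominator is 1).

Answer: 38115/1048576

Derivation:
Let h be the number of horizontal steps (so 11-h are vertical). To end at (-1,-2) need (h-1)/2 right-steps and ((11-h)-2)/2 up-steps.
Sum over h with 1 ≤ h ≤ 9, h ≡ 1 (mod 2), 11-h ≡ 0 (mod 2):
h=1: C(11,1)·C(1,0)·C(10,4) = 11·1·210 = 2310
h=3: C(11,3)·C(3,1)·C(8,3) = 165·3·56 = 27720
h=5: C(11,5)·C(5,2)·C(6,2) = 462·10·15 = 69300
h=7: C(11,7)·C(7,3)·C(4,1) = 330·35·4 = 46200
h=9: C(11,9)·C(9,4)·C(2,0) = 55·126·1 = 6930
Total favorable: 152460
Total paths: 4^11 = 4194304
P = 152460/4194304 = 38115/1048576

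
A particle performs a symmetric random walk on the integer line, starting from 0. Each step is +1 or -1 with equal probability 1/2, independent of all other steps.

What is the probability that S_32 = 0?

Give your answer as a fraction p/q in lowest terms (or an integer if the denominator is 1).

To return to 0 after 32 steps: need exactly 16 steps of +1 and 16 of -1.
Favorable paths: C(32,16) = 601080390
Total paths: 2^32 = 4294967296
P = 601080390/4294967296 = 300540195/2147483648

Answer: 300540195/2147483648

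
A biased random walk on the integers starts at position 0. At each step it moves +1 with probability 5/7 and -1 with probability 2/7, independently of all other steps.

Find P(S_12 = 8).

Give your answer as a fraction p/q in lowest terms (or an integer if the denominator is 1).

To reach position 8 after 12 steps: need 10 steps of +1 and 2 steps of -1.
Number of such sequences: C(12,10) = 66
Each has probability (5/7)^10 · (2/7)^2 = 39062500/13841287201
P = 66 · 39062500/13841287201 = 2578125000/13841287201

Answer: 2578125000/13841287201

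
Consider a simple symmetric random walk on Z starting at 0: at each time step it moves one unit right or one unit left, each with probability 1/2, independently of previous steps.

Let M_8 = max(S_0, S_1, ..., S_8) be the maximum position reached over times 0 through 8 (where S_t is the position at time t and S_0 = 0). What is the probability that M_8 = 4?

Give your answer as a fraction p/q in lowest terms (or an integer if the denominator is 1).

Answer: 7/64

Derivation:
Let M_8 = max(S_0,...,S_8). Use the reflection principle: for j ≥ 1, #{paths with M_8 ≥ j} = #{S_8 ≥ j} + #{S_8 ≥ j+1}.
By reflection, #{M_8 ≥ 4} = #{S_8 ≥ 4} + #{S_8 ≥ 5} = 37 + 9 = 46.
#{M_8 ≥ 5} = #{S_8 ≥ 5} + #{S_8 ≥ 6} = 9 + 9 = 18.
#{M_8 = 4} = 46 - 18 = 28.
P(M_8 = 4) = 28/256 = 7/64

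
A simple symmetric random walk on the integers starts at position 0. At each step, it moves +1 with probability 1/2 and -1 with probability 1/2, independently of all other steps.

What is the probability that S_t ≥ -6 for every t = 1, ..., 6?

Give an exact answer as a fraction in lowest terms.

Answer: 1

Derivation:
Let f(t,s) = #length-t paths at position s with S_1..S_t all ≥ -6.
f(t,s) = f(t-1,s-1) + f(t-1,s+1) for s ≥ -6; f(t,s) = 0 for s < -6.
t=0: f(0,0)=1
t=1: f(1,-1)=1 f(1,1)=1
t=2: f(2,-2)=1 f(2,0)=2 f(2,2)=1
t=3: f(3,-3)=1 f(3,-1)=3 f(3,1)=3 f(3,3)=1
t=4: f(4,-4)=1 f(4,-2)=4 f(4,0)=6 f(4,2)=4 f(4,4)=1
t=5: f(5,-5)=1 f(5,-3)=5 f(5,-1)=10 f(5,1)=10 f(5,3)=5 f(5,5)=1
t=6: f(6,-6)=1 f(6,-4)=6 f(6,-2)=15 f(6,0)=20 f(6,2)=15 f(6,4)=6 f(6,6)=1
Σ_s f(6,s) = 64
P = 64/64 = 1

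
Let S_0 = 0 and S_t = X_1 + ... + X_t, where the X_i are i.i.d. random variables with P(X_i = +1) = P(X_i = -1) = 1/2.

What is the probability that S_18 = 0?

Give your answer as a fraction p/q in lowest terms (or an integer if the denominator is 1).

To return to 0 after 18 steps: need exactly 9 steps of +1 and 9 of -1.
Favorable paths: C(18,9) = 48620
Total paths: 2^18 = 262144
P = 48620/262144 = 12155/65536

Answer: 12155/65536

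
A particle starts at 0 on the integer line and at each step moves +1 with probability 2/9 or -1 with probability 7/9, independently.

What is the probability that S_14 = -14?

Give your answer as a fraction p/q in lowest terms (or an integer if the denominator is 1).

To reach position -14 after 14 steps: need 0 steps of +1 and 14 steps of -1.
Number of such sequences: C(14,0) = 1
Each has probability (2/9)^0 · (7/9)^14 = 678223072849/22876792454961
P = 1 · 678223072849/22876792454961 = 678223072849/22876792454961

Answer: 678223072849/22876792454961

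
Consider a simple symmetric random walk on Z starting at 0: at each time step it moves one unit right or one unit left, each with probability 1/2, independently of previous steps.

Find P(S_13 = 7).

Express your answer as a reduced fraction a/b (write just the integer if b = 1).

Answer: 143/4096

Derivation:
To reach position 7 after 13 steps: need 10 steps of +1 and 3 of -1.
Favorable paths: C(13,10) = 286
Total paths: 2^13 = 8192
P = 286/8192 = 143/4096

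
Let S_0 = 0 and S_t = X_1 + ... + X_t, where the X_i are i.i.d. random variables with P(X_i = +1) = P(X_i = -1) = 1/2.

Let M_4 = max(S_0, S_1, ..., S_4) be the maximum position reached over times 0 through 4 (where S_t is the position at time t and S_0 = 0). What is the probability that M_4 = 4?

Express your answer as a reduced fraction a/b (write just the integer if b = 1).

Let M_4 = max(S_0,...,S_4). Use the reflection principle: for j ≥ 1, #{paths with M_4 ≥ j} = #{S_4 ≥ j} + #{S_4 ≥ j+1}.
By reflection, #{M_4 ≥ 4} = #{S_4 ≥ 4} + #{S_4 ≥ 5} = 1 + 0 = 1.
#{M_4 ≥ 5} = #{S_4 ≥ 5} + #{S_4 ≥ 6} = 0 + 0 = 0.
#{M_4 = 4} = 1 - 0 = 1.
P(M_4 = 4) = 1/16 = 1/16

Answer: 1/16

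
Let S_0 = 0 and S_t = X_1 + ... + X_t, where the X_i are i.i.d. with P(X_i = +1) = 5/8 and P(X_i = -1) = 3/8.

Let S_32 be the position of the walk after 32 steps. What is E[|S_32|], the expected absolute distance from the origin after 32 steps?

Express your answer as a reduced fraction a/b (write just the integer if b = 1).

S_32 takes values m ≡ 0 (mod 2) with |m| ≤ 32; P(S_32=m) = C(32,(32+m)/2) · (5/8)^((32+m)/2) · (3/8)^((32-m)/2).
Distribution: P(S=-32)=1853020188851841/79228162514264337593543950336, P(S=-30)=3088366981419735/2475880078570760549798248448, P(S=-28)=159565627373352975/4951760157141521099596496896, P(S=-26)=1329713561444608125/2475880078570760549798248448, P(S=-24)=64269488803156059375/9903520314283042199192993792, P(S=-22)=149962140540697471875/2475880078570760549798248448, P(S=-20)=2249432108110462078125/4951760157141521099596496896, P(S=-18)=6962527953675239765625/2475880078570760549798248448, P(S=-16)=290105331403134990234375/19807040628566084398385987584, P(S=-14)=161169628557297216796875/2475880078570760549798248448, P(S=-12)=1235633818939278662109375/4951760157141521099596496896, P(S=-10)=2059389698232131103515625/2475880078570760549798248448, P(S=-8)=24026213146041529541015625/9903520314283042199192993792, P(S=-6)=15401418683359954833984375/2475880078570760549798248448, P(S=-4)=69673084519961700439453125/4951760157141521099596496896, P(S=-2)=69673084519961700439453125/2475880078570760549798248448, P(S=0)=1974070728065581512451171875/39614081257132168796771975168, P(S=2)=193536345888782501220703125/2475880078570760549798248448, P(S=4)=537600960802173614501953125/4951760157141521099596496896, P(S=6)=330105853124141693115234375/2475880078570760549798248448, P(S=8)=1430458696871280670166015625/9903520314283042199192993792, P(S=10)=340585404016971588134765625/2475880078570760549798248448, P(S=12)=567642340028285980224609375/4951760157141521099596496896, P(S=14)=205667514503002166748046875/2475880078570760549798248448, P(S=16)=1028337572515010833740234375/19807040628566084398385987584, P(S=18)=68555838167667388916015625/2475880078570760549798248448, P(S=20)=61524470150470733642578125/4951760157141521099596496896, P(S=22)=11393420398235321044921875/2475880078570760549798248448, P(S=24)=13563595712184906005859375/9903520314283042199192993792, P(S=26)=779516994953155517578125/2475880078570760549798248448, P(S=28)=259838998317718505859375/4951760157141521099596496896, P(S=30)=13969838619232177734375/2475880078570760549798248448, P(S=32)=23283064365386962890625/79228162514264337593543950336
E[|S_32|] = Σ_m |m|·P(S_32=m) = 10353669417622944586695678083/1237940039285380274899124224

Answer: 10353669417622944586695678083/1237940039285380274899124224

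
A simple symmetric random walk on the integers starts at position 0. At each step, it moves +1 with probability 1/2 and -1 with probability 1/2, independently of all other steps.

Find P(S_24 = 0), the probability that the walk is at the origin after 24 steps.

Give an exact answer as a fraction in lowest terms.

Answer: 676039/4194304

Derivation:
To return to 0 after 24 steps: need exactly 12 steps of +1 and 12 of -1.
Favorable paths: C(24,12) = 2704156
Total paths: 2^24 = 16777216
P = 2704156/16777216 = 676039/4194304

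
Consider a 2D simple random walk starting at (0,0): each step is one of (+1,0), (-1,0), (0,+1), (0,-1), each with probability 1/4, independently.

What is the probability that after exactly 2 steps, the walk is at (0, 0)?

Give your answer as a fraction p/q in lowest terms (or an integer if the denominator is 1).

Let h be the number of horizontal steps (so 2-h are vertical). To end at (0,0) need (h+0)/2 right-steps and ((2-h)+0)/2 up-steps.
Sum over h with 0 ≤ h ≤ 2, h ≡ 0 (mod 2), 2-h ≡ 0 (mod 2):
h=0: C(2,0)·C(0,0)·C(2,1) = 1·1·2 = 2
h=2: C(2,2)·C(2,1)·C(0,0) = 1·2·1 = 2
Total favorable: 4
Total paths: 4^2 = 16
P = 4/16 = 1/4

Answer: 1/4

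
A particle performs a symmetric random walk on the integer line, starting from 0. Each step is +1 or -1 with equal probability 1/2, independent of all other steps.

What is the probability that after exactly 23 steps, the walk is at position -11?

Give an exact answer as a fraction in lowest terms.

Answer: 100947/8388608

Derivation:
To reach position -11 after 23 steps: need 6 steps of +1 and 17 of -1.
Favorable paths: C(23,6) = 100947
Total paths: 2^23 = 8388608
P = 100947/8388608 = 100947/8388608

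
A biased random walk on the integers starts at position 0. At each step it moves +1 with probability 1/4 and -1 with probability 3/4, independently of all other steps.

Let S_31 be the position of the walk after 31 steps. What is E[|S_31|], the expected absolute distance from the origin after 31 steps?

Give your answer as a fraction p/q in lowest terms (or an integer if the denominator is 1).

S_31 takes values m ≡ 1 (mod 2) with |m| ≤ 31; P(S_31=m) = C(31,(31+m)/2) · (1/4)^((31+m)/2) · (3/4)^((31-m)/2).
Distribution: P(S=-31)=617673396283947/4611686018427387904, P(S=-29)=6382625094934119/4611686018427387904, P(S=-27)=31913125474670595/4611686018427387904, P(S=-25)=102831182085049695/4611686018427387904, P(S=-23)=239939424865115955/4611686018427387904, P(S=-21)=431890964757208719/4611686018427387904, P(S=-19)=623842504649301483/4611686018427387904, P(S=-17)=742669648392025575/4611686018427387904, P(S=-15)=742669648392025575/4611686018427387904, P(S=-13)=632644515296910675/4611686018427387904, P(S=-11)=463939311217734495/4611686018427387904, P(S=-9)=295234107138558315/4611686018427387904, P(S=-7)=164018948410310175/4611686018427387904, P(S=-5)=79906667174253675/4611686018427387904, P(S=-3)=34245714503251575/4611686018427387904, P(S=-1)=12937269923450595/4611686018427387904, P(S=1)=4312423307816865/4611686018427387904, P(S=3)=1268359796416725/4611686018427387904, P(S=5)=328834021293225/4611686018427387904, P(S=7)=74997232926525/4611686018427387904, P(S=9)=14999446585305/4611686018427387904, P(S=11)=2618950991085/4611686018427387904, P(S=13)=396810756225/4611686018427387904, P(S=15)=51757924725/4611686018427387904, P(S=17)=5750880525/4611686018427387904, P(S=19)=536748849/4611686018427387904, P(S=21)=41288373/4611686018427387904, P(S=23)=2548665/4611686018427387904, P(S=25)=121365/4611686018427387904, P(S=27)=4185/4611686018427387904, P(S=29)=93/4611686018427387904, P(S=31)=1/4611686018427387904
E[|S_31|] = Σ_m |m|·P(S_31=m) = 1117219473235224019/72057594037927936

Answer: 1117219473235224019/72057594037927936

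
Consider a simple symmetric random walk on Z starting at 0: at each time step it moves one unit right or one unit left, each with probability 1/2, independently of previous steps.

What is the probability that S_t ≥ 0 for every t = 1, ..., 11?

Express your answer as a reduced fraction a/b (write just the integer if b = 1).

Answer: 231/1024

Derivation:
Let f(t,s) = #length-t paths at position s with S_1..S_t all ≥ 0.
f(t,s) = f(t-1,s-1) + f(t-1,s+1) for s ≥ 0; f(t,s) = 0 for s < 0.
t=0: f(0,0)=1
t=1: f(1,1)=1
t=2: f(2,0)=1 f(2,2)=1
t=3: f(3,1)=2 f(3,3)=1
t=4: f(4,0)=2 f(4,2)=3 f(4,4)=1
t=5: f(5,1)=5 f(5,3)=4 f(5,5)=1
t=6: f(6,0)=5 f(6,2)=9 f(6,4)=5 f(6,6)=1
t=7: f(7,1)=14 f(7,3)=14 f(7,5)=6 f(7,7)=1
t=8: f(8,0)=14 f(8,2)=28 f(8,4)=20 f(8,6)=7 f(8,8)=1
t=9: f(9,1)=42 f(9,3)=48 f(9,5)=27 f(9,7)=8 f(9,9)=1
t=10: f(10,0)=42 f(10,2)=90 f(10,4)=75 f(10,6)=35 f(10,8)=9 f(10,10)=1
t=11: f(11,1)=132 f(11,3)=165 f(11,5)=110 f(11,7)=44 f(11,9)=10 f(11,11)=1
Σ_s f(11,s) = 462
P = 462/2048 = 231/1024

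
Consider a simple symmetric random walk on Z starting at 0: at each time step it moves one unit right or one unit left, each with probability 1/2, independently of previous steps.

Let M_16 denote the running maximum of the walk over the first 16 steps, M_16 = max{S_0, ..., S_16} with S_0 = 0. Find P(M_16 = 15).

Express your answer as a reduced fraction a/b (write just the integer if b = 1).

Let M_16 = max(S_0,...,S_16). Use the reflection principle: for j ≥ 1, #{paths with M_16 ≥ j} = #{S_16 ≥ j} + #{S_16 ≥ j+1}.
By reflection, #{M_16 ≥ 15} = #{S_16 ≥ 15} + #{S_16 ≥ 16} = 1 + 1 = 2.
#{M_16 ≥ 16} = #{S_16 ≥ 16} + #{S_16 ≥ 17} = 1 + 0 = 1.
#{M_16 = 15} = 2 - 1 = 1.
P(M_16 = 15) = 1/65536 = 1/65536

Answer: 1/65536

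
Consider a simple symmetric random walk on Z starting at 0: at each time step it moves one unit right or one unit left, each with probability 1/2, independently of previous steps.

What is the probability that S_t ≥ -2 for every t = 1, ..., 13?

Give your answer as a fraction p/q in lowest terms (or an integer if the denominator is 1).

Answer: 4719/8192

Derivation:
Let f(t,s) = #length-t paths at position s with S_1..S_t all ≥ -2.
f(t,s) = f(t-1,s-1) + f(t-1,s+1) for s ≥ -2; f(t,s) = 0 for s < -2.
t=0: f(0,0)=1
t=1: f(1,-1)=1 f(1,1)=1
t=2: f(2,-2)=1 f(2,0)=2 f(2,2)=1
t=3: f(3,-1)=3 f(3,1)=3 f(3,3)=1
t=4: f(4,-2)=3 f(4,0)=6 f(4,2)=4 f(4,4)=1
t=5: f(5,-1)=9 f(5,1)=10 f(5,3)=5 f(5,5)=1
t=6: f(6,-2)=9 f(6,0)=19 f(6,2)=15 f(6,4)=6 f(6,6)=1
t=7: f(7,-1)=28 f(7,1)=34 f(7,3)=21 f(7,5)=7 f(7,7)=1
t=8: f(8,-2)=28 f(8,0)=62 f(8,2)=55 f(8,4)=28 f(8,6)=8 f(8,8)=1
t=9: f(9,-1)=90 f(9,1)=117 f(9,3)=83 f(9,5)=36 f(9,7)=9 f(9,9)=1
t=10: f(10,-2)=90 f(10,0)=207 f(10,2)=200 f(10,4)=119 f(10,6)=45 f(10,8)=10 f(10,10)=1
t=11: f(11,-1)=297 f(11,1)=407 f(11,3)=319 f(11,5)=164 f(11,7)=55 f(11,9)=11 f(11,11)=1
t=12: f(12,-2)=297 f(12,0)=704 f(12,2)=726 f(12,4)=483 f(12,6)=219 f(12,8)=66 f(12,10)=12 f(12,12)=1
t=13: f(13,-1)=1001 f(13,1)=1430 f(13,3)=1209 f(13,5)=702 f(13,7)=285 f(13,9)=78 f(13,11)=13 f(13,13)=1
Σ_s f(13,s) = 4719
P = 4719/8192 = 4719/8192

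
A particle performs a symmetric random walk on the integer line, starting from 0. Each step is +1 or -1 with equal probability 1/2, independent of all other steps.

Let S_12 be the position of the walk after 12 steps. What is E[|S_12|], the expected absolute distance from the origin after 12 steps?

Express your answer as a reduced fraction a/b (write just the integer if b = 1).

Answer: 693/256

Derivation:
S_12 takes values m ≡ 0 (mod 2) with |m| ≤ 12; P(S_12=m) = C(12,(12+m)/2)/2^12.
Total paths: 2^12 = 4096
Distribution: P(S=-12)=1/4096, P(S=-10)=12/4096, P(S=-8)=66/4096, P(S=-6)=220/4096, P(S=-4)=495/4096, P(S=-2)=792/4096, P(S=0)=924/4096, P(S=2)=792/4096, P(S=4)=495/4096, P(S=6)=220/4096, P(S=8)=66/4096, P(S=10)=12/4096, P(S=12)=1/4096
E[|S_12|] = Σ_m |m|·P(S_12=m) = 11088/4096 = 693/256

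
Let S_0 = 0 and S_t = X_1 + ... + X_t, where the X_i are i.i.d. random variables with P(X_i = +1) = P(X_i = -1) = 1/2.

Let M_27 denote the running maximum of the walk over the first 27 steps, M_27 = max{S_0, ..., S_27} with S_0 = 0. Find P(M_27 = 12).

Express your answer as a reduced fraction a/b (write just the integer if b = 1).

Answer: 444015/67108864

Derivation:
Let M_27 = max(S_0,...,S_27). Use the reflection principle: for j ≥ 1, #{paths with M_27 ≥ j} = #{S_27 ≥ j} + #{S_27 ≥ j+1}.
By reflection, #{M_27 ≥ 12} = #{S_27 ≥ 12} + #{S_27 ≥ 13} = 1285624 + 1285624 = 2571248.
#{M_27 ≥ 13} = #{S_27 ≥ 13} + #{S_27 ≥ 14} = 1285624 + 397594 = 1683218.
#{M_27 = 12} = 2571248 - 1683218 = 888030.
P(M_27 = 12) = 888030/134217728 = 444015/67108864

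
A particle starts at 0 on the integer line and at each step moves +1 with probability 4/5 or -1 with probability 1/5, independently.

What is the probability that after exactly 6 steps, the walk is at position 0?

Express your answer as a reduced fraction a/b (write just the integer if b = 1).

To be at 0 after 6 steps: need exactly 3 steps of +1 and 3 of -1.
Number of such sequences: C(6,3) = 20
Each has probability (4/5)^3 · (1/5)^3 = 64/15625
P = 20 · 64/15625 = 256/3125

Answer: 256/3125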